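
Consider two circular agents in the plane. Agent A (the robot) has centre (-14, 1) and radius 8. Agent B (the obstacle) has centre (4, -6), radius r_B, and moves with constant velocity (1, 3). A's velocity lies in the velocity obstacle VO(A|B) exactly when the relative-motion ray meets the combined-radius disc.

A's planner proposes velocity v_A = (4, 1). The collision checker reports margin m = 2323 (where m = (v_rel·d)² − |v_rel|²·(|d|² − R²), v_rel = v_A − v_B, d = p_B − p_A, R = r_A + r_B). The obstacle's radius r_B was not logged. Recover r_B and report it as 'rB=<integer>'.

m = 2323
d = (18, -7);  v_rel = (3, -2),  |v_rel|² = 13
v_rel×d = (3)·(-7) − (-2)·(18) = 15
since m = R²·13 − 15²:  R² = (225 + 2323) / 13 = 196
R = √196 = 14  ⇒  r_B = 14 − 8 = 6

rB=6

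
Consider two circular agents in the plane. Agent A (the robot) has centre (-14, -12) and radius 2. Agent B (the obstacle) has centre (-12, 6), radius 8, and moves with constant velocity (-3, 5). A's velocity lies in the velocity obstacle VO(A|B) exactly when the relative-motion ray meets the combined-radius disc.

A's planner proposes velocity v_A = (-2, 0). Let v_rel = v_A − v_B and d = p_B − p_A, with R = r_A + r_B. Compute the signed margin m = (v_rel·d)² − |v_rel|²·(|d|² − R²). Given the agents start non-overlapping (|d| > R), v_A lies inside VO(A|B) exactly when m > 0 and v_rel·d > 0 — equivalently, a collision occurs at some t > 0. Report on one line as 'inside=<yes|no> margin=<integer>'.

d = (2, 18),  |d|² = 328;  R = 2+8 = 10,  c = 328−10² = 228
v_rel = (1, -5),  |v_rel|² = 26;  v_rel·d = (1)·(2) + (-5)·(18) = -88
26·t² + 176·t + 228 = 0  ⇒  m = (-88)² − 26·228 = 1816
m = 1816 > 0,  v_rel·d = -88 < 0  ⇒  outside

inside=no margin=1816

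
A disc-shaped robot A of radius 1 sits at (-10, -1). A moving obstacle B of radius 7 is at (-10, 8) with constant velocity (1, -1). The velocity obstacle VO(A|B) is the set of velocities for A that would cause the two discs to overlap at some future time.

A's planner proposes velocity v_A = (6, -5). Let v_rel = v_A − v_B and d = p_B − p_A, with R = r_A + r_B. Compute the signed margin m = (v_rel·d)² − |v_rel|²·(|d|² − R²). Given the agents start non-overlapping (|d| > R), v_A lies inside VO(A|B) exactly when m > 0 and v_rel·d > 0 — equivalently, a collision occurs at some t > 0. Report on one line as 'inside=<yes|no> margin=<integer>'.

d = (0, 9),  |d|² = 81;  R = 1+7 = 8,  c = 81−8² = 17
v_rel = (5, -4),  |v_rel|² = 41;  v_rel·d = (5)·(0) + (-4)·(9) = -36
41·t² + 72·t + 17 = 0  ⇒  m = (-36)² − 41·17 = 599
m = 599 > 0,  v_rel·d = -36 < 0  ⇒  outside

inside=no margin=599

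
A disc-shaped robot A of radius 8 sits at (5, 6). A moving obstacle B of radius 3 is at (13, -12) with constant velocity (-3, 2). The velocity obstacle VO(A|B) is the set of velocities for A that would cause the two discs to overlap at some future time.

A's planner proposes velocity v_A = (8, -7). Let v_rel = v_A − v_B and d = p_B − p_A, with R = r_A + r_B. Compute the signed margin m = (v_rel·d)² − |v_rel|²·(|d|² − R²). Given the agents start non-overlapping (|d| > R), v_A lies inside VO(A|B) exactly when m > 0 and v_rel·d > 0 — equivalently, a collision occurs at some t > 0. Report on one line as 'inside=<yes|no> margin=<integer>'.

d = (8, -18),  |d|² = 388;  R = 8+3 = 11,  c = 388−11² = 267
v_rel = (11, -9),  |v_rel|² = 202;  v_rel·d = (11)·(8) + (-9)·(-18) = 250
202·t² − 500·t + 267 = 0  ⇒  m = 250² − 202·267 = 8566
m = 8566 > 0,  v_rel·d = 250 > 0  ⇒  inside

inside=yes margin=8566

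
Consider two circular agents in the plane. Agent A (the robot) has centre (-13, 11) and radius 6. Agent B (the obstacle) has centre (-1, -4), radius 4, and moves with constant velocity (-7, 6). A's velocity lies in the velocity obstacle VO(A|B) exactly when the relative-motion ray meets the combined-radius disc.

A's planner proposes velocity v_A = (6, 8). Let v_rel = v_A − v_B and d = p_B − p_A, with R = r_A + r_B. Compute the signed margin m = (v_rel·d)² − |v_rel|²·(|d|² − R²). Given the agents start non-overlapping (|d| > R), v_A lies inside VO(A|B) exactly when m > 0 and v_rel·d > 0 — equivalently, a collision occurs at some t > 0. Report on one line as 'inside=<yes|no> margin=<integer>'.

d = (12, -15),  |d|² = 369;  R = 6+4 = 10,  c = 369−10² = 269
v_rel = (13, 2),  |v_rel|² = 173;  v_rel·d = (13)·(12) + (2)·(-15) = 126
173·t² − 252·t + 269 = 0  ⇒  m = 126² − 173·269 = -30661
m = -30661 < 0,  v_rel·d = 126 > 0  ⇒  outside

inside=no margin=-30661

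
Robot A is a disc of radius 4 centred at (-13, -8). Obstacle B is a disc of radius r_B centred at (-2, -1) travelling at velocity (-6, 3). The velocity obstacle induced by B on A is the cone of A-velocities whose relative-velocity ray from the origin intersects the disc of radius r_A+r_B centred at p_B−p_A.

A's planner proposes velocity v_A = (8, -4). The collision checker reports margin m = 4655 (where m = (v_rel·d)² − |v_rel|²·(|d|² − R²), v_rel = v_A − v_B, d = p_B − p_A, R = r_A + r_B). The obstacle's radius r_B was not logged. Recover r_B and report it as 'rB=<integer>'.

m = 4655
d = (11, 7);  v_rel = (14, -7),  |v_rel|² = 245
v_rel×d = (14)·(7) − (-7)·(11) = 175
since m = R²·245 − 175²:  R² = (30625 + 4655) / 245 = 144
R = √144 = 12  ⇒  r_B = 12 − 4 = 8

rB=8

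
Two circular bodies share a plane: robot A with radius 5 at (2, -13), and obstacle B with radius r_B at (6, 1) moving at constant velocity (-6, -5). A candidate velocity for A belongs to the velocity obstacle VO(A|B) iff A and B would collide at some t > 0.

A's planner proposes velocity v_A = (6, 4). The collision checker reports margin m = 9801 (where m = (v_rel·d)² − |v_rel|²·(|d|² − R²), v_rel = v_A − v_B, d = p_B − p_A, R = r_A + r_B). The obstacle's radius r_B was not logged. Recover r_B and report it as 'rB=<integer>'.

m = 9801
d = (4, 14);  v_rel = (12, 9),  |v_rel|² = 225
v_rel×d = (12)·(14) − (9)·(4) = 132
since m = R²·225 − 132²:  R² = (17424 + 9801) / 225 = 121
R = √121 = 11  ⇒  r_B = 11 − 5 = 6

rB=6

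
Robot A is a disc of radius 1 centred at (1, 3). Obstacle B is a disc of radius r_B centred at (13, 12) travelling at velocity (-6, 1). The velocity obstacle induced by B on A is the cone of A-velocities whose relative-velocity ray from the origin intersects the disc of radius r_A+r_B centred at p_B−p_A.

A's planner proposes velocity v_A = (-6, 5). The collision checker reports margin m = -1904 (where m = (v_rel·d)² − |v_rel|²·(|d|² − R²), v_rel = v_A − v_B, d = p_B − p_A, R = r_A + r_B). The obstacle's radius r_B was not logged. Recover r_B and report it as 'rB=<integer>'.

m = -1904
d = (12, 9);  v_rel = (0, 4),  |v_rel|² = 16
v_rel×d = (0)·(9) − (4)·(12) = -48
since m = R²·16 − (-48)²:  R² = (2304 + -1904) / 16 = 25
R = √25 = 5  ⇒  r_B = 5 − 1 = 4

rB=4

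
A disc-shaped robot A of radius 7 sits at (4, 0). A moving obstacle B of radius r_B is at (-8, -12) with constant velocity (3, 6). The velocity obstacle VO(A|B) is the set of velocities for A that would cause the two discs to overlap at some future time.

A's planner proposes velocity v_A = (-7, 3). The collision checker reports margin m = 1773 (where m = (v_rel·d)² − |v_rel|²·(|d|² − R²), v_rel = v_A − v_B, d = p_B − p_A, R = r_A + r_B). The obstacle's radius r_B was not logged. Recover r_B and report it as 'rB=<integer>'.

m = 1773
d = (-12, -12);  v_rel = (-10, -3),  |v_rel|² = 109
v_rel×d = (-10)·(-12) − (-3)·(-12) = 84
since m = R²·109 − 84²:  R² = (7056 + 1773) / 109 = 81
R = √81 = 9  ⇒  r_B = 9 − 7 = 2

rB=2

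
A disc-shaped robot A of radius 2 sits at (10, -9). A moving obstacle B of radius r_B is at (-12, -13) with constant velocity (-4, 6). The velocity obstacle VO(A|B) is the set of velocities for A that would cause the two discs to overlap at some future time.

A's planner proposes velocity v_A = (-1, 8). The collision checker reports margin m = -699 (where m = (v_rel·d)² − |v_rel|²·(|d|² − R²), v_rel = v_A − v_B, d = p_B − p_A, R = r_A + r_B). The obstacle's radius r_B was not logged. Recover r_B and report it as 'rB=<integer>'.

m = -699
d = (-22, -4);  v_rel = (3, 2),  |v_rel|² = 13
v_rel×d = (3)·(-4) − (2)·(-22) = 32
since m = R²·13 − 32²:  R² = (1024 + -699) / 13 = 25
R = √25 = 5  ⇒  r_B = 5 − 2 = 3

rB=3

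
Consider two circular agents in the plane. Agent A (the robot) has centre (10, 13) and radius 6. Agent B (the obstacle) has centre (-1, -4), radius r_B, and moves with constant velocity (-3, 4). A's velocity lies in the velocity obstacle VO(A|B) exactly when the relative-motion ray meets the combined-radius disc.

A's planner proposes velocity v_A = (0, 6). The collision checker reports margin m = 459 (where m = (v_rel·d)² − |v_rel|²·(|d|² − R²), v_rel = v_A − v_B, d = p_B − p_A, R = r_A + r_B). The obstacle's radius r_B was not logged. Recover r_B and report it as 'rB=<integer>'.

m = 459
d = (-11, -17);  v_rel = (3, 2),  |v_rel|² = 13
v_rel×d = (3)·(-17) − (2)·(-11) = -29
since m = R²·13 − (-29)²:  R² = (841 + 459) / 13 = 100
R = √100 = 10  ⇒  r_B = 10 − 6 = 4

rB=4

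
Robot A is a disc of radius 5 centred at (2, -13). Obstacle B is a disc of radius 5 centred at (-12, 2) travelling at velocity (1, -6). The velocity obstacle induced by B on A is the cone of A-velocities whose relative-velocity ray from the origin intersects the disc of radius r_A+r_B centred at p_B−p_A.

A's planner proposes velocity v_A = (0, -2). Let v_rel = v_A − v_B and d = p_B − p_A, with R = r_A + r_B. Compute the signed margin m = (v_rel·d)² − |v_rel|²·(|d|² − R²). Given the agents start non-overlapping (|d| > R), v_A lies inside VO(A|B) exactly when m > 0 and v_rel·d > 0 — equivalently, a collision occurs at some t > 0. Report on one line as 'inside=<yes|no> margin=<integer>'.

d = (-14, 15),  |d|² = 421;  R = 5+5 = 10,  c = 421−10² = 321
v_rel = (-1, 4),  |v_rel|² = 17;  v_rel·d = (-1)·(-14) + (4)·(15) = 74
17·t² − 148·t + 321 = 0  ⇒  m = 74² − 17·321 = 19
m = 19 > 0,  v_rel·d = 74 > 0  ⇒  inside

inside=yes margin=19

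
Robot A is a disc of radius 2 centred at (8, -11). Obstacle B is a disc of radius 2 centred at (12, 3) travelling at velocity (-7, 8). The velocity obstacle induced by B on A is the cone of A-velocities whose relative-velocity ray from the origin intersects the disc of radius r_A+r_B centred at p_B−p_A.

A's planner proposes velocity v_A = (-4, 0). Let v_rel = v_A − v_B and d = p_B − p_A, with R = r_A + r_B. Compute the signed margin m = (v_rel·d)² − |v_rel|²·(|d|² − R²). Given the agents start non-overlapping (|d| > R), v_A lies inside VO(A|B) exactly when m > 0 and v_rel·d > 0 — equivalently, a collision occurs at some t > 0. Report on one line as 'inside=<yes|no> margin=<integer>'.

d = (4, 14),  |d|² = 212;  R = 2+2 = 4,  c = 212−4² = 196
v_rel = (3, -8),  |v_rel|² = 73;  v_rel·d = (3)·(4) + (-8)·(14) = -100
73·t² + 200·t + 196 = 0  ⇒  m = (-100)² − 73·196 = -4308
m = -4308 < 0,  v_rel·d = -100 < 0  ⇒  outside

inside=no margin=-4308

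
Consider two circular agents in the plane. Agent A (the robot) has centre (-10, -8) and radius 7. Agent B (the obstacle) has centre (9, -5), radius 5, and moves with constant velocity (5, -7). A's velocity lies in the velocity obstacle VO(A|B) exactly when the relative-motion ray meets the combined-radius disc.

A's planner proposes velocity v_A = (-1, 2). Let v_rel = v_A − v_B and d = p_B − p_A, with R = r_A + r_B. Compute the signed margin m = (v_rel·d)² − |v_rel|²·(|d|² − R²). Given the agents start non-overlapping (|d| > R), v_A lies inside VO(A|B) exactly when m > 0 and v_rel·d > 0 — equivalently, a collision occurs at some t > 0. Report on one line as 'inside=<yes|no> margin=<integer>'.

d = (19, 3),  |d|² = 370;  R = 7+5 = 12,  c = 370−12² = 226
v_rel = (-6, 9),  |v_rel|² = 117;  v_rel·d = (-6)·(19) + (9)·(3) = -87
117·t² + 174·t + 226 = 0  ⇒  m = (-87)² − 117·226 = -18873
m = -18873 < 0,  v_rel·d = -87 < 0  ⇒  outside

inside=no margin=-18873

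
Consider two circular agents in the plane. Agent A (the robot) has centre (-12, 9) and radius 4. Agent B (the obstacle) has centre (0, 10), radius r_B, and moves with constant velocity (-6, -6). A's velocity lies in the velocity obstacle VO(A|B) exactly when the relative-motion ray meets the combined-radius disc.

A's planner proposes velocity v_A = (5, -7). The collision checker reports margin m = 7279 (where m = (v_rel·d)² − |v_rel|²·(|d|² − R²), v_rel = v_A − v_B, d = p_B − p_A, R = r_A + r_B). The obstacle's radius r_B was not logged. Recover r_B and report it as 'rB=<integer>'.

m = 7279
d = (12, 1);  v_rel = (11, -1),  |v_rel|² = 122
v_rel×d = (11)·(1) − (-1)·(12) = 23
since m = R²·122 − 23²:  R² = (529 + 7279) / 122 = 64
R = √64 = 8  ⇒  r_B = 8 − 4 = 4

rB=4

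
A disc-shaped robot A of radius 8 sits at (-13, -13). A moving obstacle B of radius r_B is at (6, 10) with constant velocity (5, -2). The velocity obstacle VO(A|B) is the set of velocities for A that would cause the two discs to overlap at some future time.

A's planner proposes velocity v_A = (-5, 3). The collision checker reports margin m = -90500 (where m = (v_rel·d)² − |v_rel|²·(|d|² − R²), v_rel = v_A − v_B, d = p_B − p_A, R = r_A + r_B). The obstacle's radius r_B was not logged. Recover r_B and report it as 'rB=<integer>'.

m = -90500
d = (19, 23);  v_rel = (-10, 5),  |v_rel|² = 125
v_rel×d = (-10)·(23) − (5)·(19) = -325
since m = R²·125 − (-325)²:  R² = (105625 + -90500) / 125 = 121
R = √121 = 11  ⇒  r_B = 11 − 8 = 3

rB=3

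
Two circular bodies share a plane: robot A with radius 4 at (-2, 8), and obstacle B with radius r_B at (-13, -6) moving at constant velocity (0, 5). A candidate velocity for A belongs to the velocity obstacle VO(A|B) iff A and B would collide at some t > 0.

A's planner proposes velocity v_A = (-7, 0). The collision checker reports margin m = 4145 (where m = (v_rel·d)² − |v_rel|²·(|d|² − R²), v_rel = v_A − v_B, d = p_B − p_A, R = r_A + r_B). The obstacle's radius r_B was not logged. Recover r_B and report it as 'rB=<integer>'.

m = 4145
d = (-11, -14);  v_rel = (-7, -5),  |v_rel|² = 74
v_rel×d = (-7)·(-14) − (-5)·(-11) = 43
since m = R²·74 − 43²:  R² = (1849 + 4145) / 74 = 81
R = √81 = 9  ⇒  r_B = 9 − 4 = 5

rB=5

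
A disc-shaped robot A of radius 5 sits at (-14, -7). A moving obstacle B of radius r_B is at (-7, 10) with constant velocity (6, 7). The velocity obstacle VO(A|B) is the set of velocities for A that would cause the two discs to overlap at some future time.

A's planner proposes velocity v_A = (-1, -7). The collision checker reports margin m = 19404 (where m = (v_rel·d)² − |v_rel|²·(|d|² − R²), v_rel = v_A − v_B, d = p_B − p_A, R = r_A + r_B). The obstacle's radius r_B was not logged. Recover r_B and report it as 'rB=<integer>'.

m = 19404
d = (7, 17);  v_rel = (-7, -14),  |v_rel|² = 245
v_rel×d = (-7)·(17) − (-14)·(7) = -21
since m = R²·245 − (-21)²:  R² = (441 + 19404) / 245 = 81
R = √81 = 9  ⇒  r_B = 9 − 5 = 4

rB=4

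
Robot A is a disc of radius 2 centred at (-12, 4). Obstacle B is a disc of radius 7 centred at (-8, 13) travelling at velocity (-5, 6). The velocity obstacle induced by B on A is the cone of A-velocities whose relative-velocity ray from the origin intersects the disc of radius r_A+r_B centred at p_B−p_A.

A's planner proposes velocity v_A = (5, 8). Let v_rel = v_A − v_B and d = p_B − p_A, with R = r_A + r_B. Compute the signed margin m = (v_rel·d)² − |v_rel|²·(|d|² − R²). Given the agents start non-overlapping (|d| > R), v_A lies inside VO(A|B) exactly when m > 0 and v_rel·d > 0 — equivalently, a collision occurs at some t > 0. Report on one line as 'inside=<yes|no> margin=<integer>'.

d = (4, 9),  |d|² = 97;  R = 2+7 = 9,  c = 97−9² = 16
v_rel = (10, 2),  |v_rel|² = 104;  v_rel·d = (10)·(4) + (2)·(9) = 58
104·t² − 116·t + 16 = 0  ⇒  m = 58² − 104·16 = 1700
m = 1700 > 0,  v_rel·d = 58 > 0  ⇒  inside

inside=yes margin=1700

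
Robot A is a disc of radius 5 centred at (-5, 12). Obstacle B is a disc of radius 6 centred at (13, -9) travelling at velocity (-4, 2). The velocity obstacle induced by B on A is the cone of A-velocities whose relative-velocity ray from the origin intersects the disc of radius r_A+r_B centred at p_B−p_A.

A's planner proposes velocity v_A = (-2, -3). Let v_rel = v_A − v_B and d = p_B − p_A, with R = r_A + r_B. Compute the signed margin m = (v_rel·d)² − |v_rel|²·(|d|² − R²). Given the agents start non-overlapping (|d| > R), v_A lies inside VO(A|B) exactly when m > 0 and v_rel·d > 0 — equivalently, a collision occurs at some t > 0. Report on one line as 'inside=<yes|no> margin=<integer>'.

d = (18, -21),  |d|² = 765;  R = 5+6 = 11,  c = 765−11² = 644
v_rel = (2, -5),  |v_rel|² = 29;  v_rel·d = (2)·(18) + (-5)·(-21) = 141
29·t² − 282·t + 644 = 0  ⇒  m = 141² − 29·644 = 1205
m = 1205 > 0,  v_rel·d = 141 > 0  ⇒  inside

inside=yes margin=1205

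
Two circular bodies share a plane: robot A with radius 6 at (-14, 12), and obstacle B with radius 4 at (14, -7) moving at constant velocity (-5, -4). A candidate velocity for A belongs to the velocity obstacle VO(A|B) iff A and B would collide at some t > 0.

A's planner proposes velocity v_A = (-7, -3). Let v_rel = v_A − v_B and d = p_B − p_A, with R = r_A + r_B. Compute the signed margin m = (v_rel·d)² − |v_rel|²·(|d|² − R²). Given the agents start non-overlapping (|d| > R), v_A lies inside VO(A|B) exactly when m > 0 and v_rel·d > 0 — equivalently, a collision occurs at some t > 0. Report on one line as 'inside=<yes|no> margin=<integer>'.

d = (28, -19),  |d|² = 1145;  R = 6+4 = 10,  c = 1145−10² = 1045
v_rel = (-2, 1),  |v_rel|² = 5;  v_rel·d = (-2)·(28) + (1)·(-19) = -75
5·t² + 150·t + 1045 = 0  ⇒  m = (-75)² − 5·1045 = 400
m = 400 > 0,  v_rel·d = -75 < 0  ⇒  outside

inside=no margin=400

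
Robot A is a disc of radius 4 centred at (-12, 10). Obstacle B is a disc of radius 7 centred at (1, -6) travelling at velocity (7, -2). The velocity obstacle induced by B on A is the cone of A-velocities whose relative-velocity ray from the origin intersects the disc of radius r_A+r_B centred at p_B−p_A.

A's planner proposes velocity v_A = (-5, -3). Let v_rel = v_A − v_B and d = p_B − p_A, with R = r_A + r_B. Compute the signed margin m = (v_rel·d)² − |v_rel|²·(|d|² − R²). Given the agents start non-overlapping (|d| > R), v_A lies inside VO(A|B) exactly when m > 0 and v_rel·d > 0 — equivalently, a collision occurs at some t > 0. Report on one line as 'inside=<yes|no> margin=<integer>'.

d = (13, -16),  |d|² = 425;  R = 4+7 = 11,  c = 425−11² = 304
v_rel = (-12, -1),  |v_rel|² = 145;  v_rel·d = (-12)·(13) + (-1)·(-16) = -140
145·t² + 280·t + 304 = 0  ⇒  m = (-140)² − 145·304 = -24480
m = -24480 < 0,  v_rel·d = -140 < 0  ⇒  outside

inside=no margin=-24480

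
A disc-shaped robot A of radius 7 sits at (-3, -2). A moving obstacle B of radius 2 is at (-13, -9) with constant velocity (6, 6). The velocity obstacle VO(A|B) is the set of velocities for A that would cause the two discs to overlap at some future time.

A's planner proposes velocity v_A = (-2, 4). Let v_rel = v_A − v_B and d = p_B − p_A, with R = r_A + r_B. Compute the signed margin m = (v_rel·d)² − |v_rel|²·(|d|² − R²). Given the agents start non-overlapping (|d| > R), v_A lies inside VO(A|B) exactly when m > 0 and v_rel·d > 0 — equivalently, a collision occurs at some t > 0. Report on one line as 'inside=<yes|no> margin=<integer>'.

d = (-10, -7),  |d|² = 149;  R = 7+2 = 9,  c = 149−9² = 68
v_rel = (-8, -2),  |v_rel|² = 68;  v_rel·d = (-8)·(-10) + (-2)·(-7) = 94
68·t² − 188·t + 68 = 0  ⇒  m = 94² − 68·68 = 4212
m = 4212 > 0,  v_rel·d = 94 > 0  ⇒  inside

inside=yes margin=4212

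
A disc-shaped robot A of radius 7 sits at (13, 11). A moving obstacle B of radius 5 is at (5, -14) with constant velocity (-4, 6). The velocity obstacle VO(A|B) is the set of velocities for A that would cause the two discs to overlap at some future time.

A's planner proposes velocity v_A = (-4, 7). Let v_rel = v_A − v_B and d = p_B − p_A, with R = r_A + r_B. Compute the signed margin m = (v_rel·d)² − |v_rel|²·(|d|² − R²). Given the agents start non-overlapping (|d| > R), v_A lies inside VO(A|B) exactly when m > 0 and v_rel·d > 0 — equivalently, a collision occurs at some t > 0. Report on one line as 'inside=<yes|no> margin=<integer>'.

d = (-8, -25),  |d|² = 689;  R = 7+5 = 12,  c = 689−12² = 545
v_rel = (0, 1),  |v_rel|² = 1;  v_rel·d = (0)·(-8) + (1)·(-25) = -25
1·t² + 50·t + 545 = 0  ⇒  m = (-25)² − 1·545 = 80
m = 80 > 0,  v_rel·d = -25 < 0  ⇒  outside

inside=no margin=80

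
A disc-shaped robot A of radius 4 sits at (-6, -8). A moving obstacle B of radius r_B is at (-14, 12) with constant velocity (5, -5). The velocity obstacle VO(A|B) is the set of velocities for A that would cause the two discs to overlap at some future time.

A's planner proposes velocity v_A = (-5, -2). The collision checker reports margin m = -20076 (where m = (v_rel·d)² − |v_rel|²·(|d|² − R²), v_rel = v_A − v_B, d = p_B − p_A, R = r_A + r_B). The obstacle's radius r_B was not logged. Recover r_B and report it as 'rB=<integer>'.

m = -20076
d = (-8, 20);  v_rel = (-10, 3),  |v_rel|² = 109
v_rel×d = (-10)·(20) − (3)·(-8) = -176
since m = R²·109 − (-176)²:  R² = (30976 + -20076) / 109 = 100
R = √100 = 10  ⇒  r_B = 10 − 4 = 6

rB=6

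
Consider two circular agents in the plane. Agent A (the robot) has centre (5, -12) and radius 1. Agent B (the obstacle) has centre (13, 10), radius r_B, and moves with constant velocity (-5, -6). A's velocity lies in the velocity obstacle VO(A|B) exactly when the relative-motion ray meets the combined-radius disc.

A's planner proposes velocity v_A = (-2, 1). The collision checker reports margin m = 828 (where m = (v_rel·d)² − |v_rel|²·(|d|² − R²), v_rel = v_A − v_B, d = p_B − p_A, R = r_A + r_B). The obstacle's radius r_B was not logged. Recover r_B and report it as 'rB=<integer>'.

m = 828
d = (8, 22);  v_rel = (3, 7),  |v_rel|² = 58
v_rel×d = (3)·(22) − (7)·(8) = 10
since m = R²·58 − 10²:  R² = (100 + 828) / 58 = 16
R = √16 = 4  ⇒  r_B = 4 − 1 = 3

rB=3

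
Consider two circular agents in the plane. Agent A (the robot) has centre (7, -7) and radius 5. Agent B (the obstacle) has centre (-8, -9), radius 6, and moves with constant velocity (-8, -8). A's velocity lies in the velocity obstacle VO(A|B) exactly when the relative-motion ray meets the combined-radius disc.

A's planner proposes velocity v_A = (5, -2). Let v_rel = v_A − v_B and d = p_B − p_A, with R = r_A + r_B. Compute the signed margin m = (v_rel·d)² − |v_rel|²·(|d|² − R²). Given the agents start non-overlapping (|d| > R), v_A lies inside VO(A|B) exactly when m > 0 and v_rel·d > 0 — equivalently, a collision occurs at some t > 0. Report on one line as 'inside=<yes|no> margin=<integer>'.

d = (-15, -2),  |d|² = 229;  R = 5+6 = 11,  c = 229−11² = 108
v_rel = (13, 6),  |v_rel|² = 205;  v_rel·d = (13)·(-15) + (6)·(-2) = -207
205·t² + 414·t + 108 = 0  ⇒  m = (-207)² − 205·108 = 20709
m = 20709 > 0,  v_rel·d = -207 < 0  ⇒  outside

inside=no margin=20709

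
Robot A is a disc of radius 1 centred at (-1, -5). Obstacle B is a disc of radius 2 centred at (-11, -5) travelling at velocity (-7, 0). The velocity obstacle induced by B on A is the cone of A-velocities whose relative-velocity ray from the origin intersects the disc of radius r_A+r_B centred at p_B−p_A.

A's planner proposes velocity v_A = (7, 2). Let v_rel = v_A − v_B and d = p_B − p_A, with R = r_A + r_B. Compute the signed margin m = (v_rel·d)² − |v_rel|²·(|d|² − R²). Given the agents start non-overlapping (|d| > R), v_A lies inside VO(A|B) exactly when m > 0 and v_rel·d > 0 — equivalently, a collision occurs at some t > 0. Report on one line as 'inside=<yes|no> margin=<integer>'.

d = (-10, 0),  |d|² = 100;  R = 1+2 = 3,  c = 100−3² = 91
v_rel = (14, 2),  |v_rel|² = 200;  v_rel·d = (14)·(-10) + (2)·(0) = -140
200·t² + 280·t + 91 = 0  ⇒  m = (-140)² − 200·91 = 1400
m = 1400 > 0,  v_rel·d = -140 < 0  ⇒  outside

inside=no margin=1400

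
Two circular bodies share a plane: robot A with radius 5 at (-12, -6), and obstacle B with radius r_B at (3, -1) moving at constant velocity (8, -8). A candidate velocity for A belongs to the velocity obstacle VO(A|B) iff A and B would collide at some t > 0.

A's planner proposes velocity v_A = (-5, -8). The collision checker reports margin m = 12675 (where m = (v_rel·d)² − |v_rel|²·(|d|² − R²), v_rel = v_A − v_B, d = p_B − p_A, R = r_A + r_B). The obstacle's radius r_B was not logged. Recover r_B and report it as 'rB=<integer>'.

m = 12675
d = (15, 5);  v_rel = (-13, 0),  |v_rel|² = 169
v_rel×d = (-13)·(5) − (0)·(15) = -65
since m = R²·169 − (-65)²:  R² = (4225 + 12675) / 169 = 100
R = √100 = 10  ⇒  r_B = 10 − 5 = 5

rB=5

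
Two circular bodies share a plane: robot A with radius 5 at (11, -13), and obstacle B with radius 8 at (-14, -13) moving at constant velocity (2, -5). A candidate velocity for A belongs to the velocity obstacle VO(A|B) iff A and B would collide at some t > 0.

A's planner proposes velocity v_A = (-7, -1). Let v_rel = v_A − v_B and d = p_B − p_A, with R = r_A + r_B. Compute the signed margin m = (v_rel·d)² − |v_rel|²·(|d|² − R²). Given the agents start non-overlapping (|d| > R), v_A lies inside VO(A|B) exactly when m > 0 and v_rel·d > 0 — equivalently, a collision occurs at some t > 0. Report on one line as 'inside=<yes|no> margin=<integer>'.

d = (-25, 0),  |d|² = 625;  R = 5+8 = 13,  c = 625−13² = 456
v_rel = (-9, 4),  |v_rel|² = 97;  v_rel·d = (-9)·(-25) + (4)·(0) = 225
97·t² − 450·t + 456 = 0  ⇒  m = 225² − 97·456 = 6393
m = 6393 > 0,  v_rel·d = 225 > 0  ⇒  inside

inside=yes margin=6393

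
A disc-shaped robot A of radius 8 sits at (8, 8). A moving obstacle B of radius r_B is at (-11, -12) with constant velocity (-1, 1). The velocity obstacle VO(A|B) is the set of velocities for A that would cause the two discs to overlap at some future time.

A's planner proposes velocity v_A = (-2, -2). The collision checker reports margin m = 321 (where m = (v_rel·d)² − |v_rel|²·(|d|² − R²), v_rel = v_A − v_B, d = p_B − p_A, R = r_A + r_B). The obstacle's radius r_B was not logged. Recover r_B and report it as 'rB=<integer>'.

m = 321
d = (-19, -20);  v_rel = (-1, -3),  |v_rel|² = 10
v_rel×d = (-1)·(-20) − (-3)·(-19) = -37
since m = R²·10 − (-37)²:  R² = (1369 + 321) / 10 = 169
R = √169 = 13  ⇒  r_B = 13 − 8 = 5

rB=5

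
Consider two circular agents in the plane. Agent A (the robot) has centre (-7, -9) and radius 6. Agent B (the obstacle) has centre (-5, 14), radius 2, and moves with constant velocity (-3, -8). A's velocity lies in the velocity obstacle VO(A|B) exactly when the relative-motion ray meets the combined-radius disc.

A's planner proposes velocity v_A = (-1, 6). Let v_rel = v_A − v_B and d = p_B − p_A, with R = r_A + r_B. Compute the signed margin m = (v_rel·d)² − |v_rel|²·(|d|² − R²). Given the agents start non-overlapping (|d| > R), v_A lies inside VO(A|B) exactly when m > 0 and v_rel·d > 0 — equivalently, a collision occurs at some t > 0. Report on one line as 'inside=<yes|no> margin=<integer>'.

d = (2, 23),  |d|² = 533;  R = 6+2 = 8,  c = 533−8² = 469
v_rel = (2, 14),  |v_rel|² = 200;  v_rel·d = (2)·(2) + (14)·(23) = 326
200·t² − 652·t + 469 = 0  ⇒  m = 326² − 200·469 = 12476
m = 12476 > 0,  v_rel·d = 326 > 0  ⇒  inside

inside=yes margin=12476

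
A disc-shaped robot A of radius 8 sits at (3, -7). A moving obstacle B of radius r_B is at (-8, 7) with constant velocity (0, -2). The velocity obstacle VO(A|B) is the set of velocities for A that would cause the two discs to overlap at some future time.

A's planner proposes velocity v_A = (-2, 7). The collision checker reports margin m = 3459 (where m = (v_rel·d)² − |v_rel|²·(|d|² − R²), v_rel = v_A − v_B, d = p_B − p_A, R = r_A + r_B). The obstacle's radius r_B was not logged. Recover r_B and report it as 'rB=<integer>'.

m = 3459
d = (-11, 14);  v_rel = (-2, 9),  |v_rel|² = 85
v_rel×d = (-2)·(14) − (9)·(-11) = 71
since m = R²·85 − 71²:  R² = (5041 + 3459) / 85 = 100
R = √100 = 10  ⇒  r_B = 10 − 8 = 2

rB=2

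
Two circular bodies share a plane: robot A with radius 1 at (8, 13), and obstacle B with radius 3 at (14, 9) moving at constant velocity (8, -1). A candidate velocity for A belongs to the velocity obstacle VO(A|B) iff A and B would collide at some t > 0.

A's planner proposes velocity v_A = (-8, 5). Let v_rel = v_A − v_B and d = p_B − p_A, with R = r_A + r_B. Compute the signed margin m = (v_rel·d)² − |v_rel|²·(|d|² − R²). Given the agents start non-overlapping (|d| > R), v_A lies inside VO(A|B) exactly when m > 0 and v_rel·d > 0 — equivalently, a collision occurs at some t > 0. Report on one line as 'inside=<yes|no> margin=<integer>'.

d = (6, -4),  |d|² = 52;  R = 1+3 = 4,  c = 52−4² = 36
v_rel = (-16, 6),  |v_rel|² = 292;  v_rel·d = (-16)·(6) + (6)·(-4) = -120
292·t² + 240·t + 36 = 0  ⇒  m = (-120)² − 292·36 = 3888
m = 3888 > 0,  v_rel·d = -120 < 0  ⇒  outside

inside=no margin=3888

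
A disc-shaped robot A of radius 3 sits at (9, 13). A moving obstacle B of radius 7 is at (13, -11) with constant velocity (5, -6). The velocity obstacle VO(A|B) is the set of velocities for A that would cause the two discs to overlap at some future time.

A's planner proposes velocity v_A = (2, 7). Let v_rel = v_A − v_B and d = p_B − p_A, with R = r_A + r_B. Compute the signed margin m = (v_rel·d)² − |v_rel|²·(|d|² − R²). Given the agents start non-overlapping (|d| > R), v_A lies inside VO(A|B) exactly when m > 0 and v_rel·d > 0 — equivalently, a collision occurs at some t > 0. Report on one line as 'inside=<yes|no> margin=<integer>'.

d = (4, -24),  |d|² = 592;  R = 3+7 = 10,  c = 592−10² = 492
v_rel = (-3, 13),  |v_rel|² = 178;  v_rel·d = (-3)·(4) + (13)·(-24) = -324
178·t² + 648·t + 492 = 0  ⇒  m = (-324)² − 178·492 = 17400
m = 17400 > 0,  v_rel·d = -324 < 0  ⇒  outside

inside=no margin=17400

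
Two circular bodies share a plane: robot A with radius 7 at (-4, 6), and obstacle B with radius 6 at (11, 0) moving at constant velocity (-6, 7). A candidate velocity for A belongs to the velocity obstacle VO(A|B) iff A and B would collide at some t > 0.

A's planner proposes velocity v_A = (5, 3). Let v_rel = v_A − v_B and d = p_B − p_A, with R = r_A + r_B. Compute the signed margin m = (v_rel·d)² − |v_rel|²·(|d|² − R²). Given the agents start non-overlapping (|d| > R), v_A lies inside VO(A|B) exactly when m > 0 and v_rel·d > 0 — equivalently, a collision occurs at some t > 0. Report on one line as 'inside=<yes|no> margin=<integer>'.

d = (15, -6),  |d|² = 261;  R = 7+6 = 13,  c = 261−13² = 92
v_rel = (11, -4),  |v_rel|² = 137;  v_rel·d = (11)·(15) + (-4)·(-6) = 189
137·t² − 378·t + 92 = 0  ⇒  m = 189² − 137·92 = 23117
m = 23117 > 0,  v_rel·d = 189 > 0  ⇒  inside

inside=yes margin=23117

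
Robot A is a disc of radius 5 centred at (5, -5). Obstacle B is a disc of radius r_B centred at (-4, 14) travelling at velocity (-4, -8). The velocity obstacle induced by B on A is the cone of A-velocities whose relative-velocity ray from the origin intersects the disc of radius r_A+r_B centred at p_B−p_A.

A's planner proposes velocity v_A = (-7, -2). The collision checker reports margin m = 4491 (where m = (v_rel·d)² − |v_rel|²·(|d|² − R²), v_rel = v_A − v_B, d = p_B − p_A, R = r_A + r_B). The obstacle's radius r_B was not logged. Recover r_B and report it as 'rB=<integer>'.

m = 4491
d = (-9, 19);  v_rel = (-3, 6),  |v_rel|² = 45
v_rel×d = (-3)·(19) − (6)·(-9) = -3
since m = R²·45 − (-3)²:  R² = (9 + 4491) / 45 = 100
R = √100 = 10  ⇒  r_B = 10 − 5 = 5

rB=5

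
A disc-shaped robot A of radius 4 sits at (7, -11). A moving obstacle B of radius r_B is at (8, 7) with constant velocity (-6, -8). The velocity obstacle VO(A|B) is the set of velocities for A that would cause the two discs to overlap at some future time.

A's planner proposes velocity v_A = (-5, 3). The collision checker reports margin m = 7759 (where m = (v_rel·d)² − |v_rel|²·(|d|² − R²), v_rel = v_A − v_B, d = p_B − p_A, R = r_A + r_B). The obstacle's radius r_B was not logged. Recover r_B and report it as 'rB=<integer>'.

m = 7759
d = (1, 18);  v_rel = (1, 11),  |v_rel|² = 122
v_rel×d = (1)·(18) − (11)·(1) = 7
since m = R²·122 − 7²:  R² = (49 + 7759) / 122 = 64
R = √64 = 8  ⇒  r_B = 8 − 4 = 4

rB=4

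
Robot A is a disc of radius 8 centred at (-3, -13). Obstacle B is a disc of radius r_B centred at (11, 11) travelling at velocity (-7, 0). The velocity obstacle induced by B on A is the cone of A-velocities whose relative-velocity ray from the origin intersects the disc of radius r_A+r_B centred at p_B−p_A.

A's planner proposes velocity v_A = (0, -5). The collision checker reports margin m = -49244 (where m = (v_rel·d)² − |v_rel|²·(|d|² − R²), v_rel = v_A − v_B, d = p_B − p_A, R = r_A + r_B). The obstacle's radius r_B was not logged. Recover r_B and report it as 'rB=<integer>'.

m = -49244
d = (14, 24);  v_rel = (7, -5),  |v_rel|² = 74
v_rel×d = (7)·(24) − (-5)·(14) = 238
since m = R²·74 − 238²:  R² = (56644 + -49244) / 74 = 100
R = √100 = 10  ⇒  r_B = 10 − 8 = 2

rB=2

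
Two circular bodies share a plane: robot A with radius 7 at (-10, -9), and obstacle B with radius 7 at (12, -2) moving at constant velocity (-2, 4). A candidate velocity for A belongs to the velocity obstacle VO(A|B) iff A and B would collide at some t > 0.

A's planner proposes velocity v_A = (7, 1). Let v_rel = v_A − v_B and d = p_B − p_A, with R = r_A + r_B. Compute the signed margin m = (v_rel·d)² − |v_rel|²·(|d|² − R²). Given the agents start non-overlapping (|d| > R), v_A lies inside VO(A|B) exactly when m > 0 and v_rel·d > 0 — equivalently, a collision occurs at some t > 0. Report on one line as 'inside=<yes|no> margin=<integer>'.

d = (22, 7),  |d|² = 533;  R = 7+7 = 14,  c = 533−14² = 337
v_rel = (9, -3),  |v_rel|² = 90;  v_rel·d = (9)·(22) + (-3)·(7) = 177
90·t² − 354·t + 337 = 0  ⇒  m = 177² − 90·337 = 999
m = 999 > 0,  v_rel·d = 177 > 0  ⇒  inside

inside=yes margin=999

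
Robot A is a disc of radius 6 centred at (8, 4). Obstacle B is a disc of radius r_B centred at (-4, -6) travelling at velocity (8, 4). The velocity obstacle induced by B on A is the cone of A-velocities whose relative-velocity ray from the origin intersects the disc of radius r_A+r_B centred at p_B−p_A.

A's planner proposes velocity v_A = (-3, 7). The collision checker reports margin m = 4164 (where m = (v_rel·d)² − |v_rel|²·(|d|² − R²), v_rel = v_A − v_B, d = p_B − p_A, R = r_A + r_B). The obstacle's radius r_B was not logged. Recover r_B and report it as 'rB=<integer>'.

m = 4164
d = (-12, -10);  v_rel = (-11, 3),  |v_rel|² = 130
v_rel×d = (-11)·(-10) − (3)·(-12) = 146
since m = R²·130 − 146²:  R² = (21316 + 4164) / 130 = 196
R = √196 = 14  ⇒  r_B = 14 − 6 = 8

rB=8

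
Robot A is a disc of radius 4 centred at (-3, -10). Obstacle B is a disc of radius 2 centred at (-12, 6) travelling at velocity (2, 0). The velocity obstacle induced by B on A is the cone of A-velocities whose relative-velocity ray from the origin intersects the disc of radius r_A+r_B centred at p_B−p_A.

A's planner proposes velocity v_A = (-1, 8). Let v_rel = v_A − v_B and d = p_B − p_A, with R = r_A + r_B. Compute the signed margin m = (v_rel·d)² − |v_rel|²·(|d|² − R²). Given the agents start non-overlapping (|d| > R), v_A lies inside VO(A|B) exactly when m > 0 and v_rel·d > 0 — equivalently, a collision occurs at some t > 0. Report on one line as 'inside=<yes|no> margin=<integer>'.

d = (-9, 16),  |d|² = 337;  R = 4+2 = 6,  c = 337−6² = 301
v_rel = (-3, 8),  |v_rel|² = 73;  v_rel·d = (-3)·(-9) + (8)·(16) = 155
73·t² − 310·t + 301 = 0  ⇒  m = 155² − 73·301 = 2052
m = 2052 > 0,  v_rel·d = 155 > 0  ⇒  inside

inside=yes margin=2052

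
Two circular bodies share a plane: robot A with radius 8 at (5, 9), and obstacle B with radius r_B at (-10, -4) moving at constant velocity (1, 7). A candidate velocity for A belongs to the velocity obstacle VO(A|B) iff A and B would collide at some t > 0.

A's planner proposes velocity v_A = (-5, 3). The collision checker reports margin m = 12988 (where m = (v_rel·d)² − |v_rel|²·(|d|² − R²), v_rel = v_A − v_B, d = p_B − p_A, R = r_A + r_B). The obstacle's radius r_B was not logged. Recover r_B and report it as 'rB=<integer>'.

m = 12988
d = (-15, -13);  v_rel = (-6, -4),  |v_rel|² = 52
v_rel×d = (-6)·(-13) − (-4)·(-15) = 18
since m = R²·52 − 18²:  R² = (324 + 12988) / 52 = 256
R = √256 = 16  ⇒  r_B = 16 − 8 = 8

rB=8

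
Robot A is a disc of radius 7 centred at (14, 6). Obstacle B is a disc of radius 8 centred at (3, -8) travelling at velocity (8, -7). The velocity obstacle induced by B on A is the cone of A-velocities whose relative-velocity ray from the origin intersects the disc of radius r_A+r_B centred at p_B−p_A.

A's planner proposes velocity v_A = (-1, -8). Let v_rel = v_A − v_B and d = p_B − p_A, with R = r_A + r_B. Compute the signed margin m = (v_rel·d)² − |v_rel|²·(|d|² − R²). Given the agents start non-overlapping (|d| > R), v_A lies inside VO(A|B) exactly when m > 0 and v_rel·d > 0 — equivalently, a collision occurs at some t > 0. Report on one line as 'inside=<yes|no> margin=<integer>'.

d = (-11, -14),  |d|² = 317;  R = 7+8 = 15,  c = 317−15² = 92
v_rel = (-9, -1),  |v_rel|² = 82;  v_rel·d = (-9)·(-11) + (-1)·(-14) = 113
82·t² − 226·t + 92 = 0  ⇒  m = 113² − 82·92 = 5225
m = 5225 > 0,  v_rel·d = 113 > 0  ⇒  inside

inside=yes margin=5225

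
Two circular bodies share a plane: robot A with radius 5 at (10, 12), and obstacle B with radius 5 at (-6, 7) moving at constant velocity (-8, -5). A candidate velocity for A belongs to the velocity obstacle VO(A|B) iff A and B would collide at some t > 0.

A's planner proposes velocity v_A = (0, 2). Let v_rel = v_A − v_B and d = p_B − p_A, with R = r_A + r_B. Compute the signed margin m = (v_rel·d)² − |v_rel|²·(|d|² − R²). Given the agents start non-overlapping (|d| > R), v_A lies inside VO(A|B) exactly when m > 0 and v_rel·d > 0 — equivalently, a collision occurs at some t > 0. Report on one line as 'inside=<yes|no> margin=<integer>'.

d = (-16, -5),  |d|² = 281;  R = 5+5 = 10,  c = 281−10² = 181
v_rel = (8, 7),  |v_rel|² = 113;  v_rel·d = (8)·(-16) + (7)·(-5) = -163
113·t² + 326·t + 181 = 0  ⇒  m = (-163)² − 113·181 = 6116
m = 6116 > 0,  v_rel·d = -163 < 0  ⇒  outside

inside=no margin=6116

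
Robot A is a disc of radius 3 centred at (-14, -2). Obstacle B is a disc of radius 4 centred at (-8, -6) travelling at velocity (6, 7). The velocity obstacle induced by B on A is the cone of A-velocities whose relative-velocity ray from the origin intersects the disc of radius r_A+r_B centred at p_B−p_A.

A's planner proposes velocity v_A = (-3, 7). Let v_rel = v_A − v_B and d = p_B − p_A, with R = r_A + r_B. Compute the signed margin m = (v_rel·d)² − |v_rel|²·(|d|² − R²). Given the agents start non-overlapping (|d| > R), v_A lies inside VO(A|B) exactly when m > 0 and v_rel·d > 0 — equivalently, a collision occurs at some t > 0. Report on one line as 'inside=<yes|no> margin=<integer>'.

d = (6, -4),  |d|² = 52;  R = 3+4 = 7,  c = 52−7² = 3
v_rel = (-9, 0),  |v_rel|² = 81;  v_rel·d = (-9)·(6) + (0)·(-4) = -54
81·t² + 108·t + 3 = 0  ⇒  m = (-54)² − 81·3 = 2673
m = 2673 > 0,  v_rel·d = -54 < 0  ⇒  outside

inside=no margin=2673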